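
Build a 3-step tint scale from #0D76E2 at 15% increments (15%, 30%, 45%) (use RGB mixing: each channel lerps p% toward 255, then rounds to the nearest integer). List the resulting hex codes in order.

#318BE6, #569FEB, #7AB4EF

#0D76E2 is rgb(13, 118, 226).
15%: (13 + 36.3 = 49.3→49, 118 + 20.55 = 138.55→139, 226 + 4.35 = 230.35→230) → #318BE6
30%: (13 + 72.6 = 85.6→86, 118 + 41.1 = 159.1→159, 226 + 8.7 = 234.7→235) → #569FEB
45%: (13 + 108.9 = 121.9→122, 118 + 61.65 = 179.65→180, 226 + 13.05 = 239.05→239) → #7AB4EF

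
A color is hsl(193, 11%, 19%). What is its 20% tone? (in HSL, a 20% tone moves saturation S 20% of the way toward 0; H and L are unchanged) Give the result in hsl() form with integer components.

S moves 20% from 11 toward 0: 11 − 2.2 = 8.8 → 9.
H and L are unchanged.

hsl(193, 9%, 19%)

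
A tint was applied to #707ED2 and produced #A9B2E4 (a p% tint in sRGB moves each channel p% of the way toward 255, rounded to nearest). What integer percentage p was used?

#707ED2 is rgb(112, 126, 210); #A9B2E4 is rgb(169, 178, 228).
On the R channel (widest range): 169 ≈ 112 + (p/100)(255 − 112), so p ≈ 100×(169 − 112)/(255 − 112) = 5700/143 = 39.86.
p = 40 reproduces all three channels after rounding.

40%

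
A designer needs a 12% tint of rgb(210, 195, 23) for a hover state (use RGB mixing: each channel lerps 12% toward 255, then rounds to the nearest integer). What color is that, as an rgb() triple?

Lerp each channel 12% toward 255:
  R: 210 + 5.4 = 215.4 → 215
  G: 195 + 7.2 = 202.2 → 202
  B: 23 + 27.84 = 50.84 → 51

rgb(215, 202, 51)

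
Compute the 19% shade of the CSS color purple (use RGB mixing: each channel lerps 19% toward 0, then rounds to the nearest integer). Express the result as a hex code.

#680068

CSS purple is rgb(128, 0, 128).
Per channel, c → c + 0.19(0 − c):
  R: 128 + 0.19×(0−128) = 128 − 24.32 = 103.68 → 104
  G: 0 + 0.19×(0−0) = 0 + 0 = 0 → 0
  B: 128 + 0.19×(0−128) = 128 − 24.32 = 103.68 → 104
rgb(104, 0, 104) = #680068.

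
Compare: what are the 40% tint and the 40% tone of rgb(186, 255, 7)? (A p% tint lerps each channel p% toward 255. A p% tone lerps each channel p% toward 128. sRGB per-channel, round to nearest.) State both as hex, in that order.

#D6FF6A, #A3CC37

40% tint:
  R: 186 + 0.4×(255−186) = 186 + 27.6 = 213.6 → 214
  G: 255 + 0.4×(255−255) = 255 + 0 = 255 → 255
  B: 7 + 0.4×(255−7) = 7 + 99.2 = 106.2 → 106
  → #D6FF6A
40% tone:
  R: 186 − 23.2 = 162.8 → 163
  G: 255 + 0.4×(128−255) = 255 − 50.8 = 204.2 → 204
  B: 7 + 48.4 = 55.4 → 55
  → #A3CC37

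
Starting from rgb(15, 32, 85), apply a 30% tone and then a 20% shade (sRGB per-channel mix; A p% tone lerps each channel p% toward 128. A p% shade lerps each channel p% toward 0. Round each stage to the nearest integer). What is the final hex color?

A 30% tone moves each channel 30% toward 128:
  R: 15 + 33.9 = 48.9 → 49
  G: 32 + 0.3×(128−32) = 32 + 28.8 = 60.8 → 61
  B: 85 + 0.3×(128−85) = 85 + 12.9 = 97.9 → 98
After the tone: rgb(49, 61, 98) = #313d62.
Lerp each channel 20% toward 0:
  R: 49 + 0.2×(0−49) = 49 − 9.8 = 39.2 → 39
  G: 61 + 0.2×(0−61) = 61 − 12.2 = 48.8 → 49
  B: 98 + 0.2×(0−98) = 98 − 19.6 = 78.4 → 78
rgb(39, 49, 78) = #27314e.

#27314e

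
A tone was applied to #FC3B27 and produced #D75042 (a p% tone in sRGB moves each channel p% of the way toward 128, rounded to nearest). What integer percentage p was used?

30%

#FC3B27 is rgb(252, 59, 39); #D75042 is rgb(215, 80, 66).
On the R channel (widest range): 215 ≈ 252 + (p/100)(128 − 252), so p ≈ 100×(215 − 252)/(128 − 252) = -3700/-124 = 29.84.
p = 30 reproduces all three channels after rounding.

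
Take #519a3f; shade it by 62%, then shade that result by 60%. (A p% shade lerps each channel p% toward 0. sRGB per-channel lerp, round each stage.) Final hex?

#519a3f is rgb(81, 154, 63).
A 62% shade moves each channel 62% toward 0:
  R: 81 − 50.22 = 30.78 → 31
  G: 154 + 0.62×(0−154) = 154 − 95.48 = 58.52 → 59
  B: 63 − 39.06 = 23.94 → 24
After the shade: rgb(31, 59, 24) = #1f3b18.
Per channel, c → c + 0.6(0 − c):
  R: 31 − 18.6 = 12.4 → 12
  G: 59 + 0.6×(0−59) = 59 − 35.4 = 23.6 → 24
  B: 24 + 0.6×(0−24) = 24 − 14.4 = 9.6 → 10
rgb(12, 24, 10) = #0c180a.

#0c180a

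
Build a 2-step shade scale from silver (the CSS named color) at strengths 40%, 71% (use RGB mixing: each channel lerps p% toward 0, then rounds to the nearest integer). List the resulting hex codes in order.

#737373, #383838

CSS silver is rgb(192, 192, 192).
40%: (192 − 76.8 = 115.2→115, 192 − 76.8 = 115.2→115, 192 − 76.8 = 115.2→115) → #737373
71%: (192 − 136.32 = 55.68→56, 192 − 136.32 = 55.68→56, 192 − 136.32 = 55.68→56) → #383838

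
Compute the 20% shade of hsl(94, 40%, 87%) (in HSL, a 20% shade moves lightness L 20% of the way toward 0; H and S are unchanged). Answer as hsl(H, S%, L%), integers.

hsl(94, 40%, 70%)

L moves 20% from 87 toward 0: 87 − 17.4 = 69.6 → 70.
H and S are unchanged.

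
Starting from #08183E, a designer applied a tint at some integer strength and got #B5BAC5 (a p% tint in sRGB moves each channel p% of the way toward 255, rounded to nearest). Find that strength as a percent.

70%

#08183E is rgb(8, 24, 62); #B5BAC5 is rgb(181, 186, 197).
On the R channel (widest range): 181 ≈ 8 + (p/100)(255 − 8), so p ≈ 100×(181 − 8)/(255 − 8) = 17300/247 = 70.04.
p = 70 reproduces all three channels after rounding.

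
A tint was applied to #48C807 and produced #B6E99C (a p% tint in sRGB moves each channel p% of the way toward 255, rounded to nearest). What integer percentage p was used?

60%

#48C807 is rgb(72, 200, 7); #B6E99C is rgb(182, 233, 156).
On the B channel (widest range): 156 ≈ 7 + (p/100)(255 − 7), so p ≈ 100×(156 − 7)/(255 − 7) = 14900/248 = 60.08.
p = 60 reproduces all three channels after rounding.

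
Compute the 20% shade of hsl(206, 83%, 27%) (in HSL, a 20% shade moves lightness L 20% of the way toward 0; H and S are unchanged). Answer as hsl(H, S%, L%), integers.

L moves 20% from 27 toward 0: 27 − 5.4 = 21.6 → 22.
H and S are unchanged.

hsl(206, 83%, 22%)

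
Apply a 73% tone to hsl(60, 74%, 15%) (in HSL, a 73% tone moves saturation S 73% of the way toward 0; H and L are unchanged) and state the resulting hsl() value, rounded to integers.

hsl(60, 20%, 15%)

S moves 73% from 74 toward 0: 74 − 54.02 = 19.98 → 20.
H and L are unchanged.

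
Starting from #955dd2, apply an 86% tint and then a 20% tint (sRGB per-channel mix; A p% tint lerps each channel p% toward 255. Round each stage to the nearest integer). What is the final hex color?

#955dd2 is rgb(149, 93, 210).
Lerp each channel 86% toward 255:
  R: 149 + 0.86×(255−149) = 149 + 91.16 = 240.16 → 240
  G: 93 + 139.32 = 232.32 → 232
  B: 210 + 0.86×(255−210) = 210 + 38.7 = 248.7 → 249
After the tint: rgb(240, 232, 249) = #f0e8f9.
A 20% tint moves each channel 20% toward 255:
  R: 240 + 3 = 243 → 243
  G: 232 + 4.6 = 236.6 → 237
  B: 249 + 0.2×(255−249) = 249 + 1.2 = 250.2 → 250
rgb(243, 237, 250) = #f3edfa.

#f3edfa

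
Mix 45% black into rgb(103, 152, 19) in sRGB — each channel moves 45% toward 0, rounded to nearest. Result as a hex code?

Lerp each channel 45% toward 0:
  R: 103 − 46.35 = 56.65 → 57
  G: 152 + 0.45×(0−152) = 152 − 68.4 = 83.6 → 84
  B: 19 + 0.45×(0−19) = 19 − 8.55 = 10.45 → 10
rgb(57, 84, 10) = #39540a.

#39540a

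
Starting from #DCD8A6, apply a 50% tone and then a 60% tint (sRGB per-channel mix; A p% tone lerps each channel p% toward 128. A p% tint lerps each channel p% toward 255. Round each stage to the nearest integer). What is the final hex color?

#DFDED4

#DCD8A6 is rgb(220, 216, 166).
Per channel, c → c + 0.5(128 − c):
  R: 220 + 0.5×(128−220) = 220 − 46 = 174 → 174
  G: 216 + 0.5×(128−216) = 216 − 44 = 172 → 172
  B: 166 + 0.5×(128−166) = 166 − 19 = 147 → 147
After the tone: rgb(174, 172, 147) = #AEAC93.
Lerp each channel 60% toward 255:
  R: 174 + 0.6×(255−174) = 174 + 48.6 = 222.6 → 223
  G: 172 + 0.6×(255−172) = 172 + 49.8 = 221.8 → 222
  B: 147 + 64.8 = 211.8 → 212
rgb(223, 222, 212) = #DFDED4.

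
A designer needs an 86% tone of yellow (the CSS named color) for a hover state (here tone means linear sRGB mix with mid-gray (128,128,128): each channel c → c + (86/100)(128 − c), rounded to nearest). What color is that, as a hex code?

#92926e

CSS yellow is rgb(255, 255, 0).
An 86% tone moves each channel 86% toward 128:
  R: 255 + 0.86×(128−255) = 255 − 109.22 = 145.78 → 146
  G: 255 + 0.86×(128−255) = 255 − 109.22 = 145.78 → 146
  B: 0 + 0.86×(128−0) = 0 + 110.08 = 110.08 → 110
rgb(146, 146, 110) = #92926e.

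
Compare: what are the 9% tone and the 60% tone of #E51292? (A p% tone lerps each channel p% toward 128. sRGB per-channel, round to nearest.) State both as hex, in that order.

#E51292 is rgb(229, 18, 146).
9% tone:
  R: 229 + 0.09×(128−229) = 229 − 9.09 = 219.91 → 220
  G: 18 + 9.9 = 27.9 → 28
  B: 146 − 1.62 = 144.38 → 144
  → #DC1C90
60% tone:
  R: 229 + 0.6×(128−229) = 229 − 60.6 = 168.4 → 168
  G: 18 + 66 = 84 → 84
  B: 146 − 10.8 = 135.2 → 135
  → #A85487

#DC1C90, #A85487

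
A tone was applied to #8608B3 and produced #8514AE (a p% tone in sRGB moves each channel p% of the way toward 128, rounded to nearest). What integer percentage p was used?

#8608B3 is rgb(134, 8, 179); #8514AE is rgb(133, 20, 174).
On the G channel (widest range): 20 ≈ 8 + (p/100)(128 − 8), so p ≈ 100×(20 − 8)/(128 − 8) = 1200/120 = 10.00.
p = 10 reproduces all three channels after rounding.

10%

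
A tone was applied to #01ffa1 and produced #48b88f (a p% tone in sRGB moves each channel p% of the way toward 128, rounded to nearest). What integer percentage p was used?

#01ffa1 is rgb(1, 255, 161); #48b88f is rgb(72, 184, 143).
On the R channel (widest range): 72 ≈ 1 + (p/100)(128 − 1), so p ≈ 100×(72 − 1)/(128 − 1) = 7100/127 = 55.91.
p = 56 reproduces all three channels after rounding.

56%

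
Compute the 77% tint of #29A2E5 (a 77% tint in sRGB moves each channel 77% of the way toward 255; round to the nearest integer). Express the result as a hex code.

#CEEAF9

#29A2E5 is rgb(41, 162, 229).
Per channel, c → c + 0.77(255 − c):
  R: 41 + 0.77×(255−41) = 41 + 164.78 = 205.78 → 206
  G: 162 + 71.61 = 233.61 → 234
  B: 229 + 0.77×(255−229) = 229 + 20.02 = 249.02 → 249
rgb(206, 234, 249) = #CEEAF9.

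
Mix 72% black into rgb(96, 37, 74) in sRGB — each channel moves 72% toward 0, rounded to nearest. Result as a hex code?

#1B0A15

Lerp each channel 72% toward 0:
  R: 96 + 0.72×(0−96) = 96 − 69.12 = 26.88 → 27
  G: 37 + 0.72×(0−37) = 37 − 26.64 = 10.36 → 10
  B: 74 − 53.28 = 20.72 → 21
rgb(27, 10, 21) = #1B0A15.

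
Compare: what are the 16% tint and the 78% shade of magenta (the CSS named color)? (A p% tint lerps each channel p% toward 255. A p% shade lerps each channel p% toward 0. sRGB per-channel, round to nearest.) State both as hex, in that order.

#FF29FF, #380038

CSS magenta is rgb(255, 0, 255).
16% tint:
  R: 255 + 0.16×(255−255) = 255 + 0 = 255 → 255
  G: 0 + 40.8 = 40.8 → 41
  B: 255 + 0.16×(255−255) = 255 + 0 = 255 → 255
  → #FF29FF
78% shade:
  R: 255 + 0.78×(0−255) = 255 − 198.9 = 56.1 → 56
  G: 0 + 0 = 0 → 0
  B: 255 − 198.9 = 56.1 → 56
  → #380038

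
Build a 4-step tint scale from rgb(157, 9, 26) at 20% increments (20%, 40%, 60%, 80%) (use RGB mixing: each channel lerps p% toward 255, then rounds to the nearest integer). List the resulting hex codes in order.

20%: (157 + 19.6 = 176.6→177, 9 + 49.2 = 58.2→58, 26 + 45.8 = 71.8→72) → #B13A48
40%: (157 + 39.2 = 196.2→196, 9 + 98.4 = 107.4→107, 26 + 91.6 = 117.6→118) → #C46B76
60%: (157 + 58.8 = 215.8→216, 9 + 147.6 = 156.6→157, 26 + 137.4 = 163.4→163) → #D89DA3
80%: (157 + 78.4 = 235.4→235, 9 + 196.8 = 205.8→206, 26 + 183.2 = 209.2→209) → #EBCED1

#B13A48, #C46B76, #D89DA3, #EBCED1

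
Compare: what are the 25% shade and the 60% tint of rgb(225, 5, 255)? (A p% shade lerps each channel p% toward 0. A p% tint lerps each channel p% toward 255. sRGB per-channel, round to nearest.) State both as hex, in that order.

25% shade:
  R: 225 + 0.25×(0−225) = 225 − 56.25 = 168.75 → 169
  G: 5 + 0.25×(0−5) = 5 − 1.25 = 3.75 → 4
  B: 255 − 63.75 = 191.25 → 191
  → #A904BF
60% tint:
  R: 225 + 0.6×(255−225) = 225 + 18 = 243 → 243
  G: 5 + 150 = 155 → 155
  B: 255 + 0.6×(255−255) = 255 + 0 = 255 → 255
  → #F39BFF

#A904BF, #F39BFF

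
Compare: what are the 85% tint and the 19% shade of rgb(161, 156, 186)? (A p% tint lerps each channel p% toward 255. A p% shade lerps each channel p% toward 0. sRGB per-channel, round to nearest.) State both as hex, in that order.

#F1F0F5, #827E97

85% tint:
  R: 161 + 0.85×(255−161) = 161 + 79.9 = 240.9 → 241
  G: 156 + 0.85×(255−156) = 156 + 84.15 = 240.15 → 240
  B: 186 + 58.65 = 244.65 → 245
  → #F1F0F5
19% shade:
  R: 161 + 0.19×(0−161) = 161 − 30.59 = 130.41 → 130
  G: 156 − 29.64 = 126.36 → 126
  B: 186 + 0.19×(0−186) = 186 − 35.34 = 150.66 → 151
  → #827E97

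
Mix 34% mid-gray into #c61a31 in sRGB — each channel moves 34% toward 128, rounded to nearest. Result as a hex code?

#ae3d4c

#c61a31 is rgb(198, 26, 49).
A 34% tone moves each channel 34% toward 128:
  R: 198 + 0.34×(128−198) = 198 − 23.8 = 174.2 → 174
  G: 26 + 34.68 = 60.68 → 61
  B: 49 + 26.86 = 75.86 → 76
rgb(174, 61, 76) = #ae3d4c.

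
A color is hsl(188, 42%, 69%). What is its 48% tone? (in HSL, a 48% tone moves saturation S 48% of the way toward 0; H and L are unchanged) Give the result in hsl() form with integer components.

hsl(188, 22%, 69%)

S moves 48% from 42 toward 0: 42 − 20.16 = 21.84 → 22.
H and L are unchanged.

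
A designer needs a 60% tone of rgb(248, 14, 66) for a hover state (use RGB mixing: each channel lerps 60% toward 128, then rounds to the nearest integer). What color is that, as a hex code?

Per channel, c → c + 0.6(128 − c):
  R: 248 − 72 = 176 → 176
  G: 14 + 0.6×(128−14) = 14 + 68.4 = 82.4 → 82
  B: 66 + 0.6×(128−66) = 66 + 37.2 = 103.2 → 103
rgb(176, 82, 103) = #b05267.

#b05267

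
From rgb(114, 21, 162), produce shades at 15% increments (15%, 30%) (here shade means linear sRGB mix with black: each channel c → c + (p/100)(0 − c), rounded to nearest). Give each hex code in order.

15%: (114 − 17.1 = 96.9→97, 21 − 3.15 = 17.85→18, 162 − 24.3 = 137.7→138) → #61128A
30%: (114 − 34.2 = 79.8→80, 21 − 6.3 = 14.7→15, 162 − 48.6 = 113.4→113) → #500F71

#61128A, #500F71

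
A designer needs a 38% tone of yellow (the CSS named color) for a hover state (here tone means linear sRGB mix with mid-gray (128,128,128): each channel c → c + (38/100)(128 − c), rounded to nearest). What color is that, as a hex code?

CSS yellow is rgb(255, 255, 0).
Per channel, c → c + 0.38(128 − c):
  R: 255 − 48.26 = 206.74 → 207
  G: 255 − 48.26 = 206.74 → 207
  B: 0 + 48.64 = 48.64 → 49
rgb(207, 207, 49) = #cfcf31.

#cfcf31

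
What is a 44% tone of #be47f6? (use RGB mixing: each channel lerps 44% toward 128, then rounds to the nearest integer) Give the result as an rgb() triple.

#be47f6 is rgb(190, 71, 246).
A 44% tone moves each channel 44% toward 128:
  R: 190 − 27.28 = 162.72 → 163
  G: 71 + 25.08 = 96.08 → 96
  B: 246 − 51.92 = 194.08 → 194

rgb(163, 96, 194)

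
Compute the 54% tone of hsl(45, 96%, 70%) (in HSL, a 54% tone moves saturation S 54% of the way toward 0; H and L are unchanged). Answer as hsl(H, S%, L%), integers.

hsl(45, 44%, 70%)

S moves 54% from 96 toward 0: 96 − 51.84 = 44.16 → 44.
H and L are unchanged.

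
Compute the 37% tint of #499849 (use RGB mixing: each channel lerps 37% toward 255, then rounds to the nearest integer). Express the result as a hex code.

#8CBE8C

#499849 is rgb(73, 152, 73).
Per channel, c → c + 0.37(255 − c):
  R: 73 + 67.34 = 140.34 → 140
  G: 152 + 0.37×(255−152) = 152 + 38.11 = 190.11 → 190
  B: 73 + 67.34 = 140.34 → 140
rgb(140, 190, 140) = #8CBE8C.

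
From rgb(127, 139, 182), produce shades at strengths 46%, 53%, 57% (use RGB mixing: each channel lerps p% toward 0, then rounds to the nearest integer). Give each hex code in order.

46%: (127 − 58.42 = 68.58→69, 139 − 63.94 = 75.06→75, 182 − 83.72 = 98.28→98) → #454B62
53%: (127 − 67.31 = 59.69→60, 139 − 73.67 = 65.33→65, 182 − 96.46 = 85.54→86) → #3C4156
57%: (127 − 72.39 = 54.61→55, 139 − 79.23 = 59.77→60, 182 − 103.74 = 78.26→78) → #373C4E

#454B62, #3C4156, #373C4E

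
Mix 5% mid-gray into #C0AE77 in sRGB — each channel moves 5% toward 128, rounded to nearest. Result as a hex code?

#BDAC77

#C0AE77 is rgb(192, 174, 119).
Lerp each channel 5% toward 128:
  R: 192 − 3.2 = 188.8 → 189
  G: 174 + 0.05×(128−174) = 174 − 2.3 = 171.7 → 172
  B: 119 + 0.05×(128−119) = 119 + 0.45 = 119.45 → 119
rgb(189, 172, 119) = #BDAC77.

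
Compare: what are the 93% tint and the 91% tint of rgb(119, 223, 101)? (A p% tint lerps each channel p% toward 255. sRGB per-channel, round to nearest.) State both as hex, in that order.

93% tint:
  R: 119 + 126.48 = 245.48 → 245
  G: 223 + 29.76 = 252.76 → 253
  B: 101 + 143.22 = 244.22 → 244
  → #f5fdf4
91% tint:
  R: 119 + 0.91×(255−119) = 119 + 123.76 = 242.76 → 243
  G: 223 + 0.91×(255−223) = 223 + 29.12 = 252.12 → 252
  B: 101 + 140.14 = 241.14 → 241
  → #f3fcf1

#f5fdf4, #f3fcf1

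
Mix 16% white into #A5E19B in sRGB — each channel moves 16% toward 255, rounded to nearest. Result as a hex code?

#B3E6AB

#A5E19B is rgb(165, 225, 155).
Per channel, c → c + 0.16(255 − c):
  R: 165 + 0.16×(255−165) = 165 + 14.4 = 179.4 → 179
  G: 225 + 0.16×(255−225) = 225 + 4.8 = 229.8 → 230
  B: 155 + 16 = 171 → 171
rgb(179, 230, 171) = #B3E6AB.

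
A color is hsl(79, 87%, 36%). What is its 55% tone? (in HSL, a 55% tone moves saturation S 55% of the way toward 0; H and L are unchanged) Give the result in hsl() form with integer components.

S moves 55% from 87 toward 0: 87 − 47.85 = 39.15 → 39.
H and L are unchanged.

hsl(79, 39%, 36%)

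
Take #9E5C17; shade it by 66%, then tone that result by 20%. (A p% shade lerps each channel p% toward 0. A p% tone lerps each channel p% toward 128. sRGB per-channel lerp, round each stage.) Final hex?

#9E5C17 is rgb(158, 92, 23).
A 66% shade moves each channel 66% toward 0:
  R: 158 + 0.66×(0−158) = 158 − 104.28 = 53.72 → 54
  G: 92 + 0.66×(0−92) = 92 − 60.72 = 31.28 → 31
  B: 23 − 15.18 = 7.82 → 8
After the shade: rgb(54, 31, 8) = #361F08.
Lerp each channel 20% toward 128:
  R: 54 + 0.2×(128−54) = 54 + 14.8 = 68.8 → 69
  G: 31 + 0.2×(128−31) = 31 + 19.4 = 50.4 → 50
  B: 8 + 24 = 32 → 32
rgb(69, 50, 32) = #453220.

#453220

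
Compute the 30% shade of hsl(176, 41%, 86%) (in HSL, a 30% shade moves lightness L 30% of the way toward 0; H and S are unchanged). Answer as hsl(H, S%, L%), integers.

L moves 30% from 86 toward 0: 86 − 25.8 = 60.2 → 60.
H and S are unchanged.

hsl(176, 41%, 60%)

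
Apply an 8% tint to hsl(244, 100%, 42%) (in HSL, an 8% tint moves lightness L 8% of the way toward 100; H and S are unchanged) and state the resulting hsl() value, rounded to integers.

L moves 8% from 42 toward 100: 42 + 4.64 = 46.64 → 47.
H and S are unchanged.

hsl(244, 100%, 47%)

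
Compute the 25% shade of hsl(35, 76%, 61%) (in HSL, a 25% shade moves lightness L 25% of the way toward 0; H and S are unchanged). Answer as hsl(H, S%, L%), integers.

hsl(35, 76%, 46%)

L moves 25% from 61 toward 0: 61 − 15.25 = 45.75 → 46.
H and S are unchanged.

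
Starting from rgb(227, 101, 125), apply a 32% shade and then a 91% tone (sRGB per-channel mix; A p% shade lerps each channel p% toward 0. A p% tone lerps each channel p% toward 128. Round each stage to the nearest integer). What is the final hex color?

A 32% shade moves each channel 32% toward 0:
  R: 227 − 72.64 = 154.36 → 154
  G: 101 − 32.32 = 68.68 → 69
  B: 125 − 40 = 85 → 85
After the shade: rgb(154, 69, 85) = #9A4555.
Lerp each channel 91% toward 128:
  R: 154 − 23.66 = 130.34 → 130
  G: 69 + 0.91×(128−69) = 69 + 53.69 = 122.69 → 123
  B: 85 + 0.91×(128−85) = 85 + 39.13 = 124.13 → 124
rgb(130, 123, 124) = #827B7C.

#827B7C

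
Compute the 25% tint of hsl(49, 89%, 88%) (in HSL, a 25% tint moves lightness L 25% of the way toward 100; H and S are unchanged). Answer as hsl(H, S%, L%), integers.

L moves 25% from 88 toward 100: 88 + 3 = 91 → 91.
H and S are unchanged.

hsl(49, 89%, 91%)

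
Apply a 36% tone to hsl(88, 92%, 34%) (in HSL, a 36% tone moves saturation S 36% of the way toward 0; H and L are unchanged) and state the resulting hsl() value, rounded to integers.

hsl(88, 59%, 34%)

S moves 36% from 92 toward 0: 92 − 33.12 = 58.88 → 59.
H and L are unchanged.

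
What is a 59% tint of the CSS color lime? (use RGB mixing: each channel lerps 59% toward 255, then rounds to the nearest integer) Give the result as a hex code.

CSS lime is rgb(0, 255, 0).
Lerp each channel 59% toward 255:
  R: 0 + 150.45 = 150.45 → 150
  G: 255 + 0.59×(255−255) = 255 + 0 = 255 → 255
  B: 0 + 150.45 = 150.45 → 150
rgb(150, 255, 150) = #96FF96.

#96FF96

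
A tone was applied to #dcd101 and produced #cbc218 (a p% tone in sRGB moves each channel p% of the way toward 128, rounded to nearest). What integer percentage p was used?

18%

#dcd101 is rgb(220, 209, 1); #cbc218 is rgb(203, 194, 24).
On the B channel (widest range): 24 ≈ 1 + (p/100)(128 − 1), so p ≈ 100×(24 − 1)/(128 − 1) = 2300/127 = 18.11.
p = 18 reproduces all three channels after rounding.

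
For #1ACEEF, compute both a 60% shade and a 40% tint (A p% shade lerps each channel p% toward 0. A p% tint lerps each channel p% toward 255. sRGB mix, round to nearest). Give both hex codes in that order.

#0A5260, #76E2F5

#1ACEEF is rgb(26, 206, 239).
60% shade:
  R: 26 − 15.6 = 10.4 → 10
  G: 206 + 0.6×(0−206) = 206 − 123.6 = 82.4 → 82
  B: 239 + 0.6×(0−239) = 239 − 143.4 = 95.6 → 96
  → #0A5260
40% tint:
  R: 26 + 91.6 = 117.6 → 118
  G: 206 + 19.6 = 225.6 → 226
  B: 239 + 6.4 = 245.4 → 245
  → #76E2F5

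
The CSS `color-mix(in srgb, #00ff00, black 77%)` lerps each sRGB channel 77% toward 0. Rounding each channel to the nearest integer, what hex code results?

#00ff00 is rgb(0, 255, 0).
Per channel, c → c + 0.77(0 − c):
  R: 0 + 0 = 0 → 0
  G: 255 − 196.35 = 58.65 → 59
  B: 0 + 0 = 0 → 0
rgb(0, 59, 0) = #003b00.

#003b00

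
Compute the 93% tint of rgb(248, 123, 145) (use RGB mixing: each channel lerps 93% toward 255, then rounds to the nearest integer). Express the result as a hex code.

#FFF6F7

Per channel, c → c + 0.93(255 − c):
  R: 248 + 6.51 = 254.51 → 255
  G: 123 + 122.76 = 245.76 → 246
  B: 145 + 102.3 = 247.3 → 247
rgb(255, 246, 247) = #FFF6F7.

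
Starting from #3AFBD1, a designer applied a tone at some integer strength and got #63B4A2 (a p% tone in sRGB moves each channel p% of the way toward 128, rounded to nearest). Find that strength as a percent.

#3AFBD1 is rgb(58, 251, 209); #63B4A2 is rgb(99, 180, 162).
On the G channel (widest range): 180 ≈ 251 + (p/100)(128 − 251), so p ≈ 100×(180 − 251)/(128 − 251) = -7100/-123 = 57.72.
p = 58 reproduces all three channels after rounding.

58%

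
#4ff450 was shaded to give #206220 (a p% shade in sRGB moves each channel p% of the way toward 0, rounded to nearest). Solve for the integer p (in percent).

60%

#4ff450 is rgb(79, 244, 80); #206220 is rgb(32, 98, 32).
On the G channel (widest range): 98 ≈ 244 + (p/100)(0 − 244), so p ≈ 100×(98 − 244)/(0 − 244) = -14600/-244 = 59.84.
p = 60 reproduces all three channels after rounding.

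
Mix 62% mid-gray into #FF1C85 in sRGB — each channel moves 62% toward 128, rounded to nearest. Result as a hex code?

#B05A82

#FF1C85 is rgb(255, 28, 133).
Lerp each channel 62% toward 128:
  R: 255 + 0.62×(128−255) = 255 − 78.74 = 176.26 → 176
  G: 28 + 62 = 90 → 90
  B: 133 + 0.62×(128−133) = 133 − 3.1 = 129.9 → 130
rgb(176, 90, 130) = #B05A82.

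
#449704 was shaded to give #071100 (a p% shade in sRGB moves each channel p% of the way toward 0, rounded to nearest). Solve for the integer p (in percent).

89%

#449704 is rgb(68, 151, 4); #071100 is rgb(7, 17, 0).
On the G channel (widest range): 17 ≈ 151 + (p/100)(0 − 151), so p ≈ 100×(17 − 151)/(0 − 151) = -13400/-151 = 88.74.
p = 89 reproduces all three channels after rounding.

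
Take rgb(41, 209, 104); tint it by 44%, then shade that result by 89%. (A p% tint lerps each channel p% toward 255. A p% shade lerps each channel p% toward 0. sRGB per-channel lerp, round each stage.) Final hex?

Per channel, c → c + 0.44(255 − c):
  R: 41 + 94.16 = 135.16 → 135
  G: 209 + 20.24 = 229.24 → 229
  B: 104 + 0.44×(255−104) = 104 + 66.44 = 170.44 → 170
After the tint: rgb(135, 229, 170) = #87E5AA.
Lerp each channel 89% toward 0:
  R: 135 + 0.89×(0−135) = 135 − 120.15 = 14.85 → 15
  G: 229 − 203.81 = 25.19 → 25
  B: 170 + 0.89×(0−170) = 170 − 151.3 = 18.7 → 19
rgb(15, 25, 19) = #0F1913.

#0F1913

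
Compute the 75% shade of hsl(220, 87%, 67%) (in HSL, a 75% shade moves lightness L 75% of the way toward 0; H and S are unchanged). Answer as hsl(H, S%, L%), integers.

hsl(220, 87%, 17%)

L moves 75% from 67 toward 0: 67 − 50.25 = 16.75 → 17.
H and S are unchanged.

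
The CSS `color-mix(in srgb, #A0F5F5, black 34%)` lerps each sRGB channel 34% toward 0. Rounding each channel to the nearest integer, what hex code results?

#6AA2A2

#A0F5F5 is rgb(160, 245, 245).
Per channel, c → c + 0.34(0 − c):
  R: 160 + 0.34×(0−160) = 160 − 54.4 = 105.6 → 106
  G: 245 + 0.34×(0−245) = 245 − 83.3 = 161.7 → 162
  B: 245 + 0.34×(0−245) = 245 − 83.3 = 161.7 → 162
rgb(106, 162, 162) = #6AA2A2.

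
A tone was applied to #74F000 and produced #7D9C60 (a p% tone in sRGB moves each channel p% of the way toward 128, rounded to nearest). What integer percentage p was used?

#74F000 is rgb(116, 240, 0); #7D9C60 is rgb(125, 156, 96).
On the B channel (widest range): 96 ≈ 0 + (p/100)(128 − 0), so p ≈ 100×(96 − 0)/(128 − 0) = 9600/128 = 75.00.
p = 75 reproduces all three channels after rounding.

75%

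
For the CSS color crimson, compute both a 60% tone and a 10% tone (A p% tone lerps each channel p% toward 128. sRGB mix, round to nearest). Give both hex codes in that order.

#a55565, #d31f43

CSS crimson is rgb(220, 20, 60).
60% tone:
  R: 220 + 0.6×(128−220) = 220 − 55.2 = 164.8 → 165
  G: 20 + 0.6×(128−20) = 20 + 64.8 = 84.8 → 85
  B: 60 + 0.6×(128−60) = 60 + 40.8 = 100.8 → 101
  → #a55565
10% tone:
  R: 220 + 0.1×(128−220) = 220 − 9.2 = 210.8 → 211
  G: 20 + 0.1×(128−20) = 20 + 10.8 = 30.8 → 31
  B: 60 + 6.8 = 66.8 → 67
  → #d31f43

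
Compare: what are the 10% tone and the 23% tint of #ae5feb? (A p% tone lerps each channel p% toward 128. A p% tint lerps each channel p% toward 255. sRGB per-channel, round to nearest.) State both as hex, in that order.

#a962e0, #c184f0

#ae5feb is rgb(174, 95, 235).
10% tone:
  R: 174 − 4.6 = 169.4 → 169
  G: 95 + 0.1×(128−95) = 95 + 3.3 = 98.3 → 98
  B: 235 + 0.1×(128−235) = 235 − 10.7 = 224.3 → 224
  → #a962e0
23% tint:
  R: 174 + 18.63 = 192.63 → 193
  G: 95 + 0.23×(255−95) = 95 + 36.8 = 131.8 → 132
  B: 235 + 0.23×(255−235) = 235 + 4.6 = 239.6 → 240
  → #c184f0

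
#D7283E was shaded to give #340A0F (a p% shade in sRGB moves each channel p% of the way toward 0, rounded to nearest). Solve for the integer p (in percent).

76%

#D7283E is rgb(215, 40, 62); #340A0F is rgb(52, 10, 15).
On the R channel (widest range): 52 ≈ 215 + (p/100)(0 − 215), so p ≈ 100×(52 − 215)/(0 − 215) = -16300/-215 = 75.81.
p = 76 reproduces all three channels after rounding.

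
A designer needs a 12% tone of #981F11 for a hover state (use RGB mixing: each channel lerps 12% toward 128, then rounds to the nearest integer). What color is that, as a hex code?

#952B1E

#981F11 is rgb(152, 31, 17).
A 12% tone moves each channel 12% toward 128:
  R: 152 + 0.12×(128−152) = 152 − 2.88 = 149.12 → 149
  G: 31 + 11.64 = 42.64 → 43
  B: 17 + 13.32 = 30.32 → 30
rgb(149, 43, 30) = #952B1E.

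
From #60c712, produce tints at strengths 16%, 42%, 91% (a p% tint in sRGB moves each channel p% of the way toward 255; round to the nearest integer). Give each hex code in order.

#60c712 is rgb(96, 199, 18).
16%: (96 + 25.44 = 121.44→121, 199 + 8.96 = 207.96→208, 18 + 37.92 = 55.92→56) → #79d038
42%: (96 + 66.78 = 162.78→163, 199 + 23.52 = 222.52→223, 18 + 99.54 = 117.54→118) → #a3df76
91%: (96 + 144.69 = 240.69→241, 199 + 50.96 = 249.96→250, 18 + 215.67 = 233.67→234) → #f1faea

#79d038, #a3df76, #f1faea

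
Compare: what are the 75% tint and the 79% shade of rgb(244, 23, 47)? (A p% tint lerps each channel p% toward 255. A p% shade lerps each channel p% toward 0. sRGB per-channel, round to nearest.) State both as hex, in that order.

#fcc5cb, #33050a

75% tint:
  R: 244 + 8.25 = 252.25 → 252
  G: 23 + 174 = 197 → 197
  B: 47 + 156 = 203 → 203
  → #fcc5cb
79% shade:
  R: 244 − 192.76 = 51.24 → 51
  G: 23 + 0.79×(0−23) = 23 − 18.17 = 4.83 → 5
  B: 47 + 0.79×(0−47) = 47 − 37.13 = 9.87 → 10
  → #33050a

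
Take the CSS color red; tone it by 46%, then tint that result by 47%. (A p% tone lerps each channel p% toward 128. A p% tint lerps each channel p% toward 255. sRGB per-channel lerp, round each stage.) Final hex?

#e09797

CSS red is rgb(255, 0, 0).
Lerp each channel 46% toward 128:
  R: 255 − 58.42 = 196.58 → 197
  G: 0 + 0.46×(128−0) = 0 + 58.88 = 58.88 → 59
  B: 0 + 58.88 = 58.88 → 59
After the tone: rgb(197, 59, 59) = #c53b3b.
A 47% tint moves each channel 47% toward 255:
  R: 197 + 0.47×(255−197) = 197 + 27.26 = 224.26 → 224
  G: 59 + 0.47×(255−59) = 59 + 92.12 = 151.12 → 151
  B: 59 + 92.12 = 151.12 → 151
rgb(224, 151, 151) = #e09797.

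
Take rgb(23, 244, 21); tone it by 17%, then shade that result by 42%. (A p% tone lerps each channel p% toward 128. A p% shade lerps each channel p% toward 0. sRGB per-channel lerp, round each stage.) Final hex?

Lerp each channel 17% toward 128:
  R: 23 + 0.17×(128−23) = 23 + 17.85 = 40.85 → 41
  G: 244 − 19.72 = 224.28 → 224
  B: 21 + 18.19 = 39.19 → 39
After the tone: rgb(41, 224, 39) = #29e027.
Lerp each channel 42% toward 0:
  R: 41 − 17.22 = 23.78 → 24
  G: 224 + 0.42×(0−224) = 224 − 94.08 = 129.92 → 130
  B: 39 − 16.38 = 22.62 → 23
rgb(24, 130, 23) = #188217.

#188217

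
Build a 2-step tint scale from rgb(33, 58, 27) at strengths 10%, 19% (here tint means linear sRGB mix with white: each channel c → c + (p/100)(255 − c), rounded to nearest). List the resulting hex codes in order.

#374E32, #4B5F46

10%: (33 + 22.2 = 55.2→55, 58 + 19.7 = 77.7→78, 27 + 22.8 = 49.8→50) → #374E32
19%: (33 + 42.18 = 75.18→75, 58 + 37.43 = 95.43→95, 27 + 43.32 = 70.32→70) → #4B5F46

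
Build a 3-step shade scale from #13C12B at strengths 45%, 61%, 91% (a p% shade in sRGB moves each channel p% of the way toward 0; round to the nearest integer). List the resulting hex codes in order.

#0A6A18, #074B11, #021104

#13C12B is rgb(19, 193, 43).
45%: (19 − 8.55 = 10.45→10, 193 − 86.85 = 106.15→106, 43 − 19.35 = 23.65→24) → #0A6A18
61%: (19 − 11.59 = 7.41→7, 193 − 117.73 = 75.27→75, 43 − 26.23 = 16.77→17) → #074B11
91%: (19 − 17.29 = 1.71→2, 193 − 175.63 = 17.37→17, 43 − 39.13 = 3.87→4) → #021104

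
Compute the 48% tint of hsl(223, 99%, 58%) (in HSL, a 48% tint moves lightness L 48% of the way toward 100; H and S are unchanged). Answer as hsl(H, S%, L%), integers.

hsl(223, 99%, 78%)

L moves 48% from 58 toward 100: 58 + 20.16 = 78.16 → 78.
H and S are unchanged.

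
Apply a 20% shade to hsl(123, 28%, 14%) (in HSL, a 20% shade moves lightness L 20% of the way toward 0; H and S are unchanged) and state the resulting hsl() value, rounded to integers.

L moves 20% from 14 toward 0: 14 − 2.8 = 11.2 → 11.
H and S are unchanged.

hsl(123, 28%, 11%)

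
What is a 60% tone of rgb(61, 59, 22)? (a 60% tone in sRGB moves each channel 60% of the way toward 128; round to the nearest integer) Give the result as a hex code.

Lerp each channel 60% toward 128:
  R: 61 + 40.2 = 101.2 → 101
  G: 59 + 41.4 = 100.4 → 100
  B: 22 + 63.6 = 85.6 → 86
rgb(101, 100, 86) = #656456.

#656456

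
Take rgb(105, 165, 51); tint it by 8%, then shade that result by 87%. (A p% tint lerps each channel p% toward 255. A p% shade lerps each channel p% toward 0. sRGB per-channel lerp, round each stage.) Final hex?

An 8% tint moves each channel 8% toward 255:
  R: 105 + 0.08×(255−105) = 105 + 12 = 117 → 117
  G: 165 + 0.08×(255−165) = 165 + 7.2 = 172.2 → 172
  B: 51 + 0.08×(255−51) = 51 + 16.32 = 67.32 → 67
After the tint: rgb(117, 172, 67) = #75AC43.
Lerp each channel 87% toward 0:
  R: 117 + 0.87×(0−117) = 117 − 101.79 = 15.21 → 15
  G: 172 + 0.87×(0−172) = 172 − 149.64 = 22.36 → 22
  B: 67 + 0.87×(0−67) = 67 − 58.29 = 8.71 → 9
rgb(15, 22, 9) = #0F1609.

#0F1609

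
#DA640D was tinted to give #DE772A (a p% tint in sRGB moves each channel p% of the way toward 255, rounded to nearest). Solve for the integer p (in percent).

12%

#DA640D is rgb(218, 100, 13); #DE772A is rgb(222, 119, 42).
On the B channel (widest range): 42 ≈ 13 + (p/100)(255 − 13), so p ≈ 100×(42 − 13)/(255 − 13) = 2900/242 = 11.98.
p = 12 reproduces all three channels after rounding.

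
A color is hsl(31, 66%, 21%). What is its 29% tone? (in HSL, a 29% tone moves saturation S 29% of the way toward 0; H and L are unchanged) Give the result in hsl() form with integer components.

S moves 29% from 66 toward 0: 66 − 19.14 = 46.86 → 47.
H and L are unchanged.

hsl(31, 47%, 21%)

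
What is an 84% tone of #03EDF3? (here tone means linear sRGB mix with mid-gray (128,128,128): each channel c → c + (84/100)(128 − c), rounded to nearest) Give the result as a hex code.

#6C9192

#03EDF3 is rgb(3, 237, 243).
Lerp each channel 84% toward 128:
  R: 3 + 0.84×(128−3) = 3 + 105 = 108 → 108
  G: 237 + 0.84×(128−237) = 237 − 91.56 = 145.44 → 145
  B: 243 + 0.84×(128−243) = 243 − 96.6 = 146.4 → 146
rgb(108, 145, 146) = #6C9192.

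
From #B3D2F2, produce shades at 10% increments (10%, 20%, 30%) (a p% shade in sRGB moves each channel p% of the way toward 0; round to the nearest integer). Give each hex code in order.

#A1BDDA, #8FA8C2, #7D93A9

#B3D2F2 is rgb(179, 210, 242).
10%: (179 − 17.9 = 161.1→161, 210 − 21 = 189→189, 242 − 24.2 = 217.8→218) → #A1BDDA
20%: (179 − 35.8 = 143.2→143, 210 − 42 = 168→168, 242 − 48.4 = 193.6→194) → #8FA8C2
30%: (179 − 53.7 = 125.3→125, 210 − 63 = 147→147, 242 − 72.6 = 169.4→169) → #7D93A9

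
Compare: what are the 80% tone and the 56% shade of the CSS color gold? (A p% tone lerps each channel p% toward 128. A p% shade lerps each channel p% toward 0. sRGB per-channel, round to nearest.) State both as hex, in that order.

CSS gold is rgb(255, 215, 0).
80% tone:
  R: 255 + 0.8×(128−255) = 255 − 101.6 = 153.4 → 153
  G: 215 + 0.8×(128−215) = 215 − 69.6 = 145.4 → 145
  B: 0 + 0.8×(128−0) = 0 + 102.4 = 102.4 → 102
  → #999166
56% shade:
  R: 255 − 142.8 = 112.2 → 112
  G: 215 + 0.56×(0−215) = 215 − 120.4 = 94.6 → 95
  B: 0 + 0.56×(0−0) = 0 + 0 = 0 → 0
  → #705f00

#999166, #705f00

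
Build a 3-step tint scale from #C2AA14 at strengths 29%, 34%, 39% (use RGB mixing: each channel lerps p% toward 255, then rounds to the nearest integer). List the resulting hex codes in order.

#C2AA14 is rgb(194, 170, 20).
29%: (194 + 17.69 = 211.69→212, 170 + 24.65 = 194.65→195, 20 + 68.15 = 88.15→88) → #D4C358
34%: (194 + 20.74 = 214.74→215, 170 + 28.9 = 198.9→199, 20 + 79.9 = 99.9→100) → #D7C764
39%: (194 + 23.79 = 217.79→218, 170 + 33.15 = 203.15→203, 20 + 91.65 = 111.65→112) → #DACB70

#D4C358, #D7C764, #DACB70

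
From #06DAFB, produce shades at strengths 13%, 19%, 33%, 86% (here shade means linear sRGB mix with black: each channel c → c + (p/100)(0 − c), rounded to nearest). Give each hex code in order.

#06DAFB is rgb(6, 218, 251).
13%: (6 − 0.78 = 5.22→5, 218 − 28.34 = 189.66→190, 251 − 32.63 = 218.37→218) → #05BEDA
19%: (6 − 1.14 = 4.86→5, 218 − 41.42 = 176.58→177, 251 − 47.69 = 203.31→203) → #05B1CB
33%: (6 − 1.98 = 4.02→4, 218 − 71.94 = 146.06→146, 251 − 82.83 = 168.17→168) → #0492A8
86%: (6 − 5.16 = 0.84→1, 218 − 187.48 = 30.52→31, 251 − 215.86 = 35.14→35) → #011F23

#05BEDA, #05B1CB, #0492A8, #011F23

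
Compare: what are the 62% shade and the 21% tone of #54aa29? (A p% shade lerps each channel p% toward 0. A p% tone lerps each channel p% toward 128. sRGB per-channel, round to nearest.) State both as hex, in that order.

#54aa29 is rgb(84, 170, 41).
62% shade:
  R: 84 − 52.08 = 31.92 → 32
  G: 170 − 105.4 = 64.6 → 65
  B: 41 + 0.62×(0−41) = 41 − 25.42 = 15.58 → 16
  → #204110
21% tone:
  R: 84 + 0.21×(128−84) = 84 + 9.24 = 93.24 → 93
  G: 170 − 8.82 = 161.18 → 161
  B: 41 + 18.27 = 59.27 → 59
  → #5da13b

#204110, #5da13b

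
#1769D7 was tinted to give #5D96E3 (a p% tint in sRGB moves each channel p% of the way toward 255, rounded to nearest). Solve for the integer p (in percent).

30%

#1769D7 is rgb(23, 105, 215); #5D96E3 is rgb(93, 150, 227).
On the R channel (widest range): 93 ≈ 23 + (p/100)(255 − 23), so p ≈ 100×(93 − 23)/(255 − 23) = 7000/232 = 30.17.
p = 30 reproduces all three channels after rounding.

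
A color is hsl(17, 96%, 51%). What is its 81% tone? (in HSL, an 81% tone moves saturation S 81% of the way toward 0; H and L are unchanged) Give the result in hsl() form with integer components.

hsl(17, 18%, 51%)

S moves 81% from 96 toward 0: 96 − 77.76 = 18.24 → 18.
H and L are unchanged.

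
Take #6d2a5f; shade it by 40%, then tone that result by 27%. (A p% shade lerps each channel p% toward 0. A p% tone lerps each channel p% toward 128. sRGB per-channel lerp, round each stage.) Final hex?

#52354c

#6d2a5f is rgb(109, 42, 95).
A 40% shade moves each channel 40% toward 0:
  R: 109 − 43.6 = 65.4 → 65
  G: 42 + 0.4×(0−42) = 42 − 16.8 = 25.2 → 25
  B: 95 + 0.4×(0−95) = 95 − 38 = 57 → 57
After the shade: rgb(65, 25, 57) = #411939.
Per channel, c → c + 0.27(128 − c):
  R: 65 + 17.01 = 82.01 → 82
  G: 25 + 0.27×(128−25) = 25 + 27.81 = 52.81 → 53
  B: 57 + 19.17 = 76.17 → 76
rgb(82, 53, 76) = #52354c.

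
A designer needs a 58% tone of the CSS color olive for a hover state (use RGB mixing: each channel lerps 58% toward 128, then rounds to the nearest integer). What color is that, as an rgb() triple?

rgb(128, 128, 74)

CSS olive is rgb(128, 128, 0).
A 58% tone moves each channel 58% toward 128:
  R: 128 + 0.58×(128−128) = 128 + 0 = 128 → 128
  G: 128 + 0.58×(128−128) = 128 + 0 = 128 → 128
  B: 0 + 74.24 = 74.24 → 74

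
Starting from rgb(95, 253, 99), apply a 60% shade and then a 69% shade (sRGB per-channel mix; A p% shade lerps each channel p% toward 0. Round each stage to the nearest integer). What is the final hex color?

#0c1f0c

Per channel, c → c + 0.6(0 − c):
  R: 95 − 57 = 38 → 38
  G: 253 + 0.6×(0−253) = 253 − 151.8 = 101.2 → 101
  B: 99 − 59.4 = 39.6 → 40
After the shade: rgb(38, 101, 40) = #266528.
A 69% shade moves each channel 69% toward 0:
  R: 38 − 26.22 = 11.78 → 12
  G: 101 − 69.69 = 31.31 → 31
  B: 40 + 0.69×(0−40) = 40 − 27.6 = 12.4 → 12
rgb(12, 31, 12) = #0c1f0c.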